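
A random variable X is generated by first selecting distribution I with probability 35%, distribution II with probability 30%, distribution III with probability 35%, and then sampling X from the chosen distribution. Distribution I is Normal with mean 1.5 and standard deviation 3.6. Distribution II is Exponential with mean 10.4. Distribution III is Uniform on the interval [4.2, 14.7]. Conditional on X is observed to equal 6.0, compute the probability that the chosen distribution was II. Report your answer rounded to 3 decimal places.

0.241

Likelihoods f(6.0 | ·): I: 0.0507359; II: 0.0540023; III: 0.0952381.
Posterior ∝ prior × likelihood. Numerator for II: 0.3·0.0540023 = 0.0162007.
Normalizing constant: 0.35·0.0507359 + 0.3·0.0540023 + 0.35·0.0952381 = 0.0672916.
P(II | observation) = 0.0162007 / 0.0672916 = 0.240754.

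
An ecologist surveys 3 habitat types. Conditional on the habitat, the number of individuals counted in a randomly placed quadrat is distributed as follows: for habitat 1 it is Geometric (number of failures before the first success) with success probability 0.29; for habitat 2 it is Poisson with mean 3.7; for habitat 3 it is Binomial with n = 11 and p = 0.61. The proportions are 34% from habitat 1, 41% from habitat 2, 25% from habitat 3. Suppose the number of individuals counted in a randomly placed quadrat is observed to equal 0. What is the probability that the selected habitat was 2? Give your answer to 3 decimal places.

0.093

Likelihoods P(X=0 | ·): 1: 0.29; 2: 0.0247235; 3: 3.17476e-05.
Posterior ∝ prior × likelihood. Numerator for 2: 0.41·0.0247235 = 0.0101366.
Normalizing constant: 0.34·0.29 + 0.41·0.0247235 + 0.25·3.17476e-05 = 0.108745.
P(2 | observation) = 0.0101366 / 0.108745 = 0.0932152.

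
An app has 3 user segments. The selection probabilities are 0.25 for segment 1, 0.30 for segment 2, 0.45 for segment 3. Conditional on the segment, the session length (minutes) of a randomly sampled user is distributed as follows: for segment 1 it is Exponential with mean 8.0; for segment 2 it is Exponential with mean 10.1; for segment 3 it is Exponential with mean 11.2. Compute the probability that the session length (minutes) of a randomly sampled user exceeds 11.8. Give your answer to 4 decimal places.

0.3074

Conditional on each segment, P(X > 11.8): 1: 0.228779; 2: 0.31089; 3: 0.34869.
By total probability, P(X > 11.8) = 0.25·0.228779 + 0.3·0.31089 + 0.45·0.34869 = 0.307372.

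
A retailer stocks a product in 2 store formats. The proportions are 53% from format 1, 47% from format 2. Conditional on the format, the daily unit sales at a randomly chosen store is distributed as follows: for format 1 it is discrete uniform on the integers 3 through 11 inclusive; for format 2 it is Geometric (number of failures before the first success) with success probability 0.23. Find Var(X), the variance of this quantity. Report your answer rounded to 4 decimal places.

Per component, 1: μ=7, E[X²]=55.6667; 2: μ=3.34783, E[X²]=25.7637.
E[X] = 0.53·7 + 0.47·3.34783 = 5.28348.
E[X²] = 0.53·55.6667 + 0.47·25.7637 = 41.6123.
Var(X) = E[X²] − (E[X])² = 41.6123 − 27.9151 = 13.6971.

13.6971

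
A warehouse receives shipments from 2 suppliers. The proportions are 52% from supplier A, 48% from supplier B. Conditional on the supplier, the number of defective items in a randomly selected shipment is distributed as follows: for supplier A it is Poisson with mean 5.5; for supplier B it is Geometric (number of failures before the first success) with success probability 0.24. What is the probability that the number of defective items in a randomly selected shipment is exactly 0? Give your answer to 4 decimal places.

Conditional on each supplier, P(X = 0): A: 0.00408677; B: 0.24.
By total probability, P(X = 0) = 0.52·0.00408677 + 0.48·0.24 = 0.117325.

0.1173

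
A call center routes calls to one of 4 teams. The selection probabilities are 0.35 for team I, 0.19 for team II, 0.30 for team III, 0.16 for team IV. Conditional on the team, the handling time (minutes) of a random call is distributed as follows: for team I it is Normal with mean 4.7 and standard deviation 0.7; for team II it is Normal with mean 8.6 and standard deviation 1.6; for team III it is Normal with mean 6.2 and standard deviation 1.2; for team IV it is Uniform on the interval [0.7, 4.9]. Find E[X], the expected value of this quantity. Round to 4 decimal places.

Component means — I: 4.7; II: 8.6; III: 6.2; IV: 2.8.
E[X] = 0.35·4.7 + 0.19·8.6 + 0.3·6.2 + 0.16·2.8 = 5.587.

5.5870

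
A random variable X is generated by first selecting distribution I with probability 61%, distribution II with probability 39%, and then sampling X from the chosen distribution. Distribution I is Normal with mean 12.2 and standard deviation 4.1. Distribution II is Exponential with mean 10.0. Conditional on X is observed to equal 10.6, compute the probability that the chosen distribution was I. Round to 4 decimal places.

Likelihoods f(10.6 | ·): I: 0.0901689; II: 0.0346456.
Posterior ∝ prior × likelihood. Numerator for I: 0.61·0.0901689 = 0.055003.
Normalizing constant: 0.61·0.0901689 + 0.39·0.0346456 = 0.0685148.
P(I | observation) = 0.055003 / 0.0685148 = 0.80279.

0.8028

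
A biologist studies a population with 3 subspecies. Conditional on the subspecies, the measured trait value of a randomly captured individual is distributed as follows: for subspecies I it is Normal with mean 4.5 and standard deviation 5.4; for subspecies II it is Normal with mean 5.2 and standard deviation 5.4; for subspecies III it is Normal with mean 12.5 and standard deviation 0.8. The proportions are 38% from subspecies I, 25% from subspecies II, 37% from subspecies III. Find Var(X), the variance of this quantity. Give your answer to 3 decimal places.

Per component, I: μ=4.5, E[X²]=49.41; II: μ=5.2, E[X²]=56.2; III: μ=12.5, E[X²]=156.89.
E[X] = 0.38·4.5 + 0.25·5.2 + 0.37·12.5 = 7.635.
E[X²] = 0.38·49.41 + 0.25·56.2 + 0.37·156.89 = 90.8751.
Var(X) = E[X²] − (E[X])² = 90.8751 − 58.2932 = 32.5819.

32.582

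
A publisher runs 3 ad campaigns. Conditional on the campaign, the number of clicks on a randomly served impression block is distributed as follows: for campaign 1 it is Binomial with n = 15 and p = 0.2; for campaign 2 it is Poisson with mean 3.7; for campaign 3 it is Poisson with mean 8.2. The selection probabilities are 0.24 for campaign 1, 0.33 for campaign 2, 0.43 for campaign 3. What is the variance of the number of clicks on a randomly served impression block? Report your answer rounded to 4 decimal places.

Per component, 1: μ=3, E[X²]=11.4; 2: μ=3.7, E[X²]=17.39; 3: μ=8.2, E[X²]=75.44.
E[X] = 0.24·3 + 0.33·3.7 + 0.43·8.2 = 5.467.
E[X²] = 0.24·11.4 + 0.33·17.39 + 0.43·75.44 = 40.9139.
Var(X) = E[X²] − (E[X])² = 40.9139 − 29.8881 = 11.0258.

11.0258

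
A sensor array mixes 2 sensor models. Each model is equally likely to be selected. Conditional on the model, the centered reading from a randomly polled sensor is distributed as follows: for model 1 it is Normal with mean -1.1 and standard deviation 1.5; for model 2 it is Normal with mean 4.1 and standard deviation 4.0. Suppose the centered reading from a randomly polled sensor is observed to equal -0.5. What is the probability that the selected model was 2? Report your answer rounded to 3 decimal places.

Likelihoods f(-0.5 | ·): 1: 0.245513; 2: 0.0514841.
Posterior ∝ prior × likelihood. Numerator for 2: 0.5·0.0514841 = 0.025742.
Normalizing constant: 0.5·0.245513 + 0.5·0.0514841 = 0.148499.
P(2 | observation) = 0.025742 / 0.148499 = 0.173348.

0.173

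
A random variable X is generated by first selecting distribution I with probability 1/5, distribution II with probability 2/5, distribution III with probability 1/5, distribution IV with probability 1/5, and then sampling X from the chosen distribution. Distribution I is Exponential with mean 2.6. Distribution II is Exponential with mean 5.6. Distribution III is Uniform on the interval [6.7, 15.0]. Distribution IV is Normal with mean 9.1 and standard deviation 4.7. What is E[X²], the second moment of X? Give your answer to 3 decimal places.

For each component E[X²] = Var + (mean)², giving I: 13.52; II: 62.72; III: 123.463; IV: 104.9.
Overall E[X²] = 0.2·13.52 + 0.4·62.72 + 0.2·123.463 + 0.2·104.9 = 73.4647.

73.465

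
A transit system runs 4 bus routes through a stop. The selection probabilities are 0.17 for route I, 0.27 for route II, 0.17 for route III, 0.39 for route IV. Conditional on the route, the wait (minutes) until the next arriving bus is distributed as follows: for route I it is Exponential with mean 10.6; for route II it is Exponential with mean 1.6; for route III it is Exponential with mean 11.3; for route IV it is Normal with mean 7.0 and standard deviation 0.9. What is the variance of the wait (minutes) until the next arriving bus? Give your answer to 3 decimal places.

Per component, I: μ=10.6, E[X²]=224.72; II: μ=1.6, E[X²]=5.12; III: μ=11.3, E[X²]=255.38; IV: μ=7, E[X²]=49.81.
E[X] = 0.17·10.6 + 0.27·1.6 + 0.17·11.3 + 0.39·7 = 6.885.
E[X²] = 0.17·224.72 + 0.27·5.12 + 0.17·255.38 + 0.39·49.81 = 102.425.
Var(X) = E[X²] − (E[X])² = 102.425 − 47.4032 = 55.0221.

55.022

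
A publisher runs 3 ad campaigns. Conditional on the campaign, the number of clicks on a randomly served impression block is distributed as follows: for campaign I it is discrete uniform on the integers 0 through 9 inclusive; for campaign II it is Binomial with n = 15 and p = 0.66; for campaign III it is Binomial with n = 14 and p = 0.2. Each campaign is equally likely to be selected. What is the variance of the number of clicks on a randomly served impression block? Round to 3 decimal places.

13.781

Per component, I: μ=4.5, E[X²]=28.5; II: μ=9.9, E[X²]=101.376; III: μ=2.8, E[X²]=10.08.
E[X] = 0.333333·4.5 + 0.333333·9.9 + 0.333333·2.8 = 5.73333.
E[X²] = 0.333333·28.5 + 0.333333·101.376 + 0.333333·10.08 = 46.652.
Var(X) = E[X²] − (E[X])² = 46.652 − 32.8711 = 13.7809.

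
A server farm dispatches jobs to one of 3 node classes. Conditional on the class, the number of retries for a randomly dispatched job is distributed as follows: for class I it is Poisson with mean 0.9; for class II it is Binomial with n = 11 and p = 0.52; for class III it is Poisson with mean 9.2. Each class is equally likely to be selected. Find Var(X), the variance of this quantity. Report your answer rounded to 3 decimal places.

Per component, I: μ=0.9, E[X²]=1.71; II: μ=5.72, E[X²]=35.464; III: μ=9.2, E[X²]=93.84.
E[X] = 0.333333·0.9 + 0.333333·5.72 + 0.333333·9.2 = 5.27333.
E[X²] = 0.333333·1.71 + 0.333333·35.464 + 0.333333·93.84 = 43.6713.
Var(X) = E[X²] − (E[X])² = 43.6713 − 27.808 = 15.8633.

15.863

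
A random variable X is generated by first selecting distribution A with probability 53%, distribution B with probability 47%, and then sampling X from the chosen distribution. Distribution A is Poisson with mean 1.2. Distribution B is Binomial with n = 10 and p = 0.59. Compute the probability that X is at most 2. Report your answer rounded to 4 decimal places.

Conditional on each component, P(X ≤ 2): A: 0.879487; B: 0.0145738.
By total probability, P(X ≤ 2) = 0.53·0.879487 + 0.47·0.0145738 = 0.472978.

0.4730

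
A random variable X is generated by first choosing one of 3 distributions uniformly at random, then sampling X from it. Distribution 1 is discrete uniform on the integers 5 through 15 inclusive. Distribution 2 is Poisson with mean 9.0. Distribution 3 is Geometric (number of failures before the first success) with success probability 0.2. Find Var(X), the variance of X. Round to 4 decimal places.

Per component, 1: μ=10, E[X²]=110; 2: μ=9, E[X²]=90; 3: μ=4, E[X²]=36.
E[X] = 0.333333·10 + 0.333333·9 + 0.333333·4 = 7.66667.
E[X²] = 0.333333·110 + 0.333333·90 + 0.333333·36 = 78.6667.
Var(X) = E[X²] − (E[X])² = 78.6667 − 58.7778 = 19.8889.

19.8889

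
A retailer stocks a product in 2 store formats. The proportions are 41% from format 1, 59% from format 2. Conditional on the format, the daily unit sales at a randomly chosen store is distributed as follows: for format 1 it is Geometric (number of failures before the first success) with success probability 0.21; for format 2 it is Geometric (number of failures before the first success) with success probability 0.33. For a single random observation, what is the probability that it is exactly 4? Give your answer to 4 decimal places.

0.0728

Conditional on each format, P(X = 4): 1: 0.0817952; 2: 0.0664987.
By total probability, P(X = 4) = 0.41·0.0817952 + 0.59·0.0664987 = 0.0727703.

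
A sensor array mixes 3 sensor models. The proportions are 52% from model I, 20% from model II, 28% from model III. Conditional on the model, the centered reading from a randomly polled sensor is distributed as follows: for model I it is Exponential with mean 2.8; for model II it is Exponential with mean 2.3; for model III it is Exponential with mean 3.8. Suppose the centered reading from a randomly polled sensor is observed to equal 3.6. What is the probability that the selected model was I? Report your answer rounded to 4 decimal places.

0.5234

Likelihoods f(3.6 | ·): I: 0.0987332; II: 0.0908881; III: 0.102042.
Posterior ∝ prior × likelihood. Numerator for I: 0.52·0.0987332 = 0.0513413.
Normalizing constant: 0.52·0.0987332 + 0.2·0.0908881 + 0.28·0.102042 = 0.0980907.
P(I | observation) = 0.0513413 / 0.0980907 = 0.523406.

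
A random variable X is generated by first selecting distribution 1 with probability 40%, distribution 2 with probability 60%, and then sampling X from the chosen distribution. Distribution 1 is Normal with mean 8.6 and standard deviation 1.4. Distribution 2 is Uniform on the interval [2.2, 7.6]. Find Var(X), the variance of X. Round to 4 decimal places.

5.5276

Per component, 1: μ=8.6, E[X²]=75.92; 2: μ=4.9, E[X²]=26.44.
E[X] = 0.4·8.6 + 0.6·4.9 = 6.38.
E[X²] = 0.4·75.92 + 0.6·26.44 = 46.232.
Var(X) = E[X²] − (E[X])² = 46.232 − 40.7044 = 5.5276.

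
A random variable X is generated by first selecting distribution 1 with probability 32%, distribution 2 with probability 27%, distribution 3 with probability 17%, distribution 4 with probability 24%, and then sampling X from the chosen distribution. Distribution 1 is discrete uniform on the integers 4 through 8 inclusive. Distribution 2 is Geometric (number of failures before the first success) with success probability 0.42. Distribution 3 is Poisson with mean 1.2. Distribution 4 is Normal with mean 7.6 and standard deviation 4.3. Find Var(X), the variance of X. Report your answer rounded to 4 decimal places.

Per component, 1: μ=6, E[X²]=38; 2: μ=1.38095, E[X²]=5.19501; 3: μ=1.2, E[X²]=2.64; 4: μ=7.6, E[X²]=76.25.
E[X] = 0.32·6 + 0.27·1.38095 + 0.17·1.2 + 0.24·7.6 = 4.32086.
E[X²] = 0.32·38 + 0.27·5.19501 + 0.17·2.64 + 0.24·76.25 = 32.3115.
Var(X) = E[X²] − (E[X])² = 32.3115 − 18.6698 = 13.6416.

13.6416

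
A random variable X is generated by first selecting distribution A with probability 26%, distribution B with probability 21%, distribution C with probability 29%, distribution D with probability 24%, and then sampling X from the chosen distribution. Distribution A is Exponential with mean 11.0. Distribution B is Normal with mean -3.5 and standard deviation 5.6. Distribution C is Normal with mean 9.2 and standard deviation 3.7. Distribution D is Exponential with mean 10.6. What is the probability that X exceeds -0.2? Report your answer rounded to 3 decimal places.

0.847

Conditional on each component, P(X > -0.2): A: 1; B: 0.277835; C: 0.994466; D: 1.
By total probability, P(X > -0.2) = 0.26·1 + 0.21·0.277835 + 0.29·0.994466 + 0.24·1 = 0.84674.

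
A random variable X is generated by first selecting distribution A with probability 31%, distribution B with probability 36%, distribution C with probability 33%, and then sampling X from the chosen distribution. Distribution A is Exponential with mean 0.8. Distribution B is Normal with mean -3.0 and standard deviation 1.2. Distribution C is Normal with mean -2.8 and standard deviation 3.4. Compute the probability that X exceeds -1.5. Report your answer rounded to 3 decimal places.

0.464

Conditional on each component, P(X > -1.5): A: 1; B: 0.10565; C: 0.3511.
By total probability, P(X > -1.5) = 0.31·1 + 0.36·0.10565 + 0.33·0.3511 = 0.463897.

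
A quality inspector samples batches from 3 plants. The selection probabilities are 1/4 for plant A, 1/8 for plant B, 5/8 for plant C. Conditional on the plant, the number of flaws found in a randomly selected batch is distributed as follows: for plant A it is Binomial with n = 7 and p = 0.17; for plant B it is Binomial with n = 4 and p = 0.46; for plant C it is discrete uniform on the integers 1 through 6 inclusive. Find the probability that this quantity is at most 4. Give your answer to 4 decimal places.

0.7911

Conditional on each plant, P(X ≤ 4): A: 0.997802; B: 1; C: 0.666667.
By total probability, P(X ≤ 4) = 0.25·0.997802 + 0.125·1 + 0.625·0.666667 = 0.791117.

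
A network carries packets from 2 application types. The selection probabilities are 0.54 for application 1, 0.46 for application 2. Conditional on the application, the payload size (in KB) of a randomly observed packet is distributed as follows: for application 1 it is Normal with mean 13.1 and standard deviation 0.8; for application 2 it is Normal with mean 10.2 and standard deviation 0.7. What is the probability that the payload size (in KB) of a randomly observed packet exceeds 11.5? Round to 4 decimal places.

0.5423

Conditional on each application, P(X > 11.5): 1: 0.97725; 2: 0.0316454.
By total probability, P(X > 11.5) = 0.54·0.97725 + 0.46·0.0316454 = 0.542272.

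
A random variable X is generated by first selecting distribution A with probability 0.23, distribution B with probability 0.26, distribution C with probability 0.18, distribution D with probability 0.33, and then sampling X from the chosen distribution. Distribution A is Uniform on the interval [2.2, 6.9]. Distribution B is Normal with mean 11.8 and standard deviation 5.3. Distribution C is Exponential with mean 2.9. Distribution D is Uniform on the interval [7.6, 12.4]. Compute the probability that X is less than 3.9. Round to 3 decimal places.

0.234

Conditional on each component, P(X < 3.9): A: 0.361702; B: 0.0680377; C: 0.739415; D: 0.
By total probability, P(X < 3.9) = 0.23·0.361702 + 0.26·0.0680377 + 0.18·0.739415 + 0.33·0 = 0.233976.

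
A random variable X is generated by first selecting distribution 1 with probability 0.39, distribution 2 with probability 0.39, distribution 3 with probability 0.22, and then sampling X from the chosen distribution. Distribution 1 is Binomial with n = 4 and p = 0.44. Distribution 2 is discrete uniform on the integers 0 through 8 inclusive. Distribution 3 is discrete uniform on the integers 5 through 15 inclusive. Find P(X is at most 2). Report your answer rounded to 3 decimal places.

Conditional on each component, P(X ≤ 2): 1: 0.771707; 2: 0.333333; 3: 0.
By total probability, P(X ≤ 2) = 0.39·0.771707 + 0.39·0.333333 + 0.22·0 = 0.430966.

0.431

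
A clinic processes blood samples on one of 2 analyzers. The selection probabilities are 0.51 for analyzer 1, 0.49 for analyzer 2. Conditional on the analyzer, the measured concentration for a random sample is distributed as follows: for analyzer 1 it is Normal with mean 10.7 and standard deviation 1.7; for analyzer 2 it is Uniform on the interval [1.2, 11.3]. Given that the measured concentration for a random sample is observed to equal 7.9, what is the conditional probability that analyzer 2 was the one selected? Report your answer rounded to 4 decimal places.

Likelihoods f(7.9 | ·): 1: 0.0604482; 2: 0.0990099.
Posterior ∝ prior × likelihood. Numerator for 2: 0.49·0.0990099 = 0.0485149.
Normalizing constant: 0.51·0.0604482 + 0.49·0.0990099 = 0.0793434.
P(2 | observation) = 0.0485149 / 0.0793434 = 0.611454.

0.6115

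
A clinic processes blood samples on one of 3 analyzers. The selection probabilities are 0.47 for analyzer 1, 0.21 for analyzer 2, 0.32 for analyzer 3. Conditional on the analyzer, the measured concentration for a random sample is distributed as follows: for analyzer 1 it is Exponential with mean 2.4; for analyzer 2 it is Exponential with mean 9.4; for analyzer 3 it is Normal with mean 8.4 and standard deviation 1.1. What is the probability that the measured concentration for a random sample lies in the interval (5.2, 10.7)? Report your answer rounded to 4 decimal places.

0.4155

Conditional on each analyzer, P(5.2 < X < 10.7): 1: 0.102977; 2: 0.254748; 3: 0.979919.
By total probability, P(5.2 < X < 10.7) = 0.47·0.102977 + 0.21·0.254748 + 0.32·0.979919 = 0.415471.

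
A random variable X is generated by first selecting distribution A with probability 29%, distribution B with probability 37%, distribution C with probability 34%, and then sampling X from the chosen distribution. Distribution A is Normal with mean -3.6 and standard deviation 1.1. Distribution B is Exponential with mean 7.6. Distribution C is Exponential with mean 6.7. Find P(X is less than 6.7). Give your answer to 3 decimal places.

Conditional on each component, P(X < 6.7): A: 1; B: 0.585871; C: 0.632121.
By total probability, P(X < 6.7) = 0.29·1 + 0.37·0.585871 + 0.34·0.632121 = 0.721693.

0.722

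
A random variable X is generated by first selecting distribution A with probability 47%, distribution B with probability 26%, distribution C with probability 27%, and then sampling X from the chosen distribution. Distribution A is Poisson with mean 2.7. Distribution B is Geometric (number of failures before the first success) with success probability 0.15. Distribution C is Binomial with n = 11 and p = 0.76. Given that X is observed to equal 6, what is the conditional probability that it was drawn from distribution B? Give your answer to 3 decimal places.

Likelihoods P(X=6 | ·): A: 0.0361622; B: 0.0565724; C: 0.0708891.
Posterior ∝ prior × likelihood. Numerator for B: 0.26·0.0565724 = 0.0147088.
Normalizing constant: 0.47·0.0361622 + 0.26·0.0565724 + 0.27·0.0708891 = 0.0508451.
P(B | observation) = 0.0147088 / 0.0508451 = 0.289287.

0.289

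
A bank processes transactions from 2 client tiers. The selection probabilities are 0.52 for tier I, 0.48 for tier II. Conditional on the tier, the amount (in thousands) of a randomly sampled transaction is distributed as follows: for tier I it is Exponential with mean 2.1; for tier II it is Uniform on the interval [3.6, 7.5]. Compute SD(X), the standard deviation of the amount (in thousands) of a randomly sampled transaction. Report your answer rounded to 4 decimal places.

2.4233

Per component, I: μ=2.1, E[X²]=8.82; II: μ=5.55, E[X²]=32.07.
E[X] = 0.52·2.1 + 0.48·5.55 = 3.756.
E[X²] = 0.52·8.82 + 0.48·32.07 = 19.98.
Var(X) = E[X²] − (E[X])² = 19.98 − 14.1075 = 5.87246.
SD(X) = √5.87246 = 2.42332.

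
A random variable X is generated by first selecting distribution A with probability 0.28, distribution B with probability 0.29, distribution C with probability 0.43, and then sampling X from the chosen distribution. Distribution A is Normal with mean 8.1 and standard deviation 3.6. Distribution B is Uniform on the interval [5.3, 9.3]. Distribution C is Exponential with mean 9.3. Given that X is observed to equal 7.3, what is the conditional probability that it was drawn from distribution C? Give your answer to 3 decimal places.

0.170

Likelihoods f(7.3 | ·): A: 0.108115; B: 0.25; C: 0.0490478.
Posterior ∝ prior × likelihood. Numerator for C: 0.43·0.0490478 = 0.0210905.
Normalizing constant: 0.28·0.108115 + 0.29·0.25 + 0.43·0.0490478 = 0.123863.
P(C | observation) = 0.0210905 / 0.123863 = 0.170274.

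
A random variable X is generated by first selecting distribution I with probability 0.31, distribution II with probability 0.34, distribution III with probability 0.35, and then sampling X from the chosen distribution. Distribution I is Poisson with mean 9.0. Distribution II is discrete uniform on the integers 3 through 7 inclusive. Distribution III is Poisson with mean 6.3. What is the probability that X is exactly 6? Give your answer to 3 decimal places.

Conditional on each component, P(X = 6): I: 0.0910903; II: 0.2; III: 0.159461.
By total probability, P(X = 6) = 0.31·0.0910903 + 0.34·0.2 + 0.35·0.159461 = 0.152049.

0.152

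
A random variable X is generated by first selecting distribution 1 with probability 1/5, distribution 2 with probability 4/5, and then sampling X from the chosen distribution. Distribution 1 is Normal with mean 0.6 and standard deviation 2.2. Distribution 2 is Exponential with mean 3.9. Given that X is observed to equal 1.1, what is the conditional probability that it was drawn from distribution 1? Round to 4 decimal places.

0.1860

Likelihoods f(1.1 | ·): 1: 0.176714; 2: 0.193394.
Posterior ∝ prior × likelihood. Numerator for 1: 0.2·0.176714 = 0.0353428.
Normalizing constant: 0.2·0.176714 + 0.8·0.193394 = 0.190058.
P(1 | observation) = 0.0353428 / 0.190058 = 0.185958.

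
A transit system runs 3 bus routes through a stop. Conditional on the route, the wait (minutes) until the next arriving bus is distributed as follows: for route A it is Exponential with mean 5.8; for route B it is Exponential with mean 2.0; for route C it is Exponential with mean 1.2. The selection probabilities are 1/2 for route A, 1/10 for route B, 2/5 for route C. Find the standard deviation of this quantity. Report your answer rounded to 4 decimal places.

4.7724

Per component, A: μ=5.8, E[X²]=67.28; B: μ=2, E[X²]=8; C: μ=1.2, E[X²]=2.88.
E[X] = 0.5·5.8 + 0.1·2 + 0.4·1.2 = 3.58.
E[X²] = 0.5·67.28 + 0.1·8 + 0.4·2.88 = 35.592.
Var(X) = E[X²] − (E[X])² = 35.592 − 12.8164 = 22.7756.
SD(X) = √22.7756 = 4.77238.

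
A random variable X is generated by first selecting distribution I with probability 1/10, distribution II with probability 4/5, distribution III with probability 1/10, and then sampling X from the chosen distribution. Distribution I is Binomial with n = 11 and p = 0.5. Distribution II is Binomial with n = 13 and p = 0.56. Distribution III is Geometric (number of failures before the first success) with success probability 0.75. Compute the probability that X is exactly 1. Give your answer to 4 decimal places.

0.0196

Conditional on each component, P(X = 1): I: 0.00537109; II: 0.000383322; III: 0.1875.
By total probability, P(X = 1) = 0.1·0.00537109 + 0.8·0.000383322 + 0.1·0.1875 = 0.0195938.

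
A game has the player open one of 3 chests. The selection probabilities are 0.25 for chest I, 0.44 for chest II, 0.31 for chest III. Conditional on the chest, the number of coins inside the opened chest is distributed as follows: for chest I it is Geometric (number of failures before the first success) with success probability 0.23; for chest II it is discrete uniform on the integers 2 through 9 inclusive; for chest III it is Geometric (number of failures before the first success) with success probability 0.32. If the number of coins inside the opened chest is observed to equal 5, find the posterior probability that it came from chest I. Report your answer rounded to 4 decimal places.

0.1831

Likelihoods P(X=5 | ·): I: 0.062256; II: 0.125; III: 0.0465259.
Posterior ∝ prior × likelihood. Numerator for I: 0.25·0.062256 = 0.015564.
Normalizing constant: 0.25·0.062256 + 0.44·0.125 + 0.31·0.0465259 = 0.084987.
P(I | observation) = 0.015564 / 0.084987 = 0.183134.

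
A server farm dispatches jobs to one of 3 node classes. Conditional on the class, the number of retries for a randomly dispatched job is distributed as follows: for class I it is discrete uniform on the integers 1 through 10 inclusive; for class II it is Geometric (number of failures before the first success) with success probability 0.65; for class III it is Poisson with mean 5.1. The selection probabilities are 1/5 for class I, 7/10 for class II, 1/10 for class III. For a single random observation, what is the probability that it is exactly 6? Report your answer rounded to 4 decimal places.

Conditional on each class, P(X = 6): I: 0.1; II: 0.00119487; III: 0.149.
By total probability, P(X = 6) = 0.2·0.1 + 0.7·0.00119487 + 0.1·0.149 = 0.0357364.

0.0357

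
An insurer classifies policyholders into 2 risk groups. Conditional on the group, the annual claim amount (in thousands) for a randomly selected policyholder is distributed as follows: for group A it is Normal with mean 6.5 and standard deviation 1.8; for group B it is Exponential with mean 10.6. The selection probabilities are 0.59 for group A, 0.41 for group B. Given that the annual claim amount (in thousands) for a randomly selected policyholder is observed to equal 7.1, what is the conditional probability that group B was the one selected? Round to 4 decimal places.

0.1380

Likelihoods f(7.1 | ·): A: 0.209657; B: 0.0482835.
Posterior ∝ prior × likelihood. Numerator for B: 0.41·0.0482835 = 0.0197962.
Normalizing constant: 0.59·0.209657 + 0.41·0.0482835 = 0.143494.
P(B | observation) = 0.0197962 / 0.143494 = 0.137959.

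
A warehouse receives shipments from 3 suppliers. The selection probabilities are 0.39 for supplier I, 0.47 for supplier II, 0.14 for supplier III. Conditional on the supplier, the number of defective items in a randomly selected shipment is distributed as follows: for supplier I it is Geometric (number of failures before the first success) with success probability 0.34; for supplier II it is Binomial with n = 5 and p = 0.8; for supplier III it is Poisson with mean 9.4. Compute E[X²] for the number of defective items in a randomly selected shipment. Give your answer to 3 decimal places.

For each component E[X²] = Var + (mean)², giving I: 9.47751; II: 16.8; III: 97.76.
Overall E[X²] = 0.39·9.47751 + 0.47·16.8 + 0.14·97.76 = 25.2786.

25.279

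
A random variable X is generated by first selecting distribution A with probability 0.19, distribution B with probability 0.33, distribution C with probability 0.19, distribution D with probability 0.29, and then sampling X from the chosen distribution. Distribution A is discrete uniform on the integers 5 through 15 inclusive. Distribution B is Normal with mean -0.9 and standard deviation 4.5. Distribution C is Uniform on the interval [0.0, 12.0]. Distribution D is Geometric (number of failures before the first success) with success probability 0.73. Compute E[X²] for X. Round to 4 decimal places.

For each component E[X²] = Var + (mean)², giving A: 110; B: 21.06; C: 48; D: 0.64346.
Overall E[X²] = 0.19·110 + 0.33·21.06 + 0.19·48 + 0.29·0.64346 = 37.1564.

37.1564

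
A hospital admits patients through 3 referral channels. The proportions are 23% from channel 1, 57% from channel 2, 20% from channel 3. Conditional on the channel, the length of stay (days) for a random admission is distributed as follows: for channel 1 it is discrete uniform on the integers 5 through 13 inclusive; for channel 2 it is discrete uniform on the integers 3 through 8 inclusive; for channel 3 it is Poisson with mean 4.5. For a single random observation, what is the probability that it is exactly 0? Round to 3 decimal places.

Conditional on each channel, P(X = 0): 1: 0; 2: 0; 3: 0.011109.
By total probability, P(X = 0) = 0.23·0 + 0.57·0 + 0.2·0.011109 = 0.0022218.

0.002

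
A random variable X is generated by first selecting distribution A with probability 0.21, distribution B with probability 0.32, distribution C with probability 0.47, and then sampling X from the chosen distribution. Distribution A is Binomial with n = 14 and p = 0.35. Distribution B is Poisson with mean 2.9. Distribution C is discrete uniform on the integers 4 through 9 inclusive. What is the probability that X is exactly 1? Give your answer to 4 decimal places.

Conditional on each component, P(X = 1): A: 0.0181163; B: 0.159567; C: 0.
By total probability, P(X = 1) = 0.21·0.0181163 + 0.32·0.159567 + 0.47·0 = 0.054866.

0.0549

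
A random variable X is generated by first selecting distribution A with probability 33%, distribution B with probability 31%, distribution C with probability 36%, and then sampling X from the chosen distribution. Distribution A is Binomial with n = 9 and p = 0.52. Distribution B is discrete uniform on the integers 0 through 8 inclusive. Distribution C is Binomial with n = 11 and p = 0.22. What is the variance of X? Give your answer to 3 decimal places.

Per component, A: μ=4.68, E[X²]=24.1488; B: μ=4, E[X²]=22.6667; C: μ=2.42, E[X²]=7.744.
E[X] = 0.33·4.68 + 0.31·4 + 0.36·2.42 = 3.6556.
E[X²] = 0.33·24.1488 + 0.31·22.6667 + 0.36·7.744 = 17.7836.
Var(X) = E[X²] − (E[X])² = 17.7836 − 13.3634 = 4.4202.

4.420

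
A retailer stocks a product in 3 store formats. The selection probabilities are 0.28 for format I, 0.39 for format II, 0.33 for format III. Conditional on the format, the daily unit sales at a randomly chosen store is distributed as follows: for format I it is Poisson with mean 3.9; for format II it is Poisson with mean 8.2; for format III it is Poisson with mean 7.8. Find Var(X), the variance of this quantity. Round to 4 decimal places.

Per component, I: μ=3.9, E[X²]=19.11; II: μ=8.2, E[X²]=75.44; III: μ=7.8, E[X²]=68.64.
E[X] = 0.28·3.9 + 0.39·8.2 + 0.33·7.8 = 6.864.
E[X²] = 0.28·19.11 + 0.39·75.44 + 0.33·68.64 = 57.4236.
Var(X) = E[X²] − (E[X])² = 57.4236 − 47.1145 = 10.3091.

10.3091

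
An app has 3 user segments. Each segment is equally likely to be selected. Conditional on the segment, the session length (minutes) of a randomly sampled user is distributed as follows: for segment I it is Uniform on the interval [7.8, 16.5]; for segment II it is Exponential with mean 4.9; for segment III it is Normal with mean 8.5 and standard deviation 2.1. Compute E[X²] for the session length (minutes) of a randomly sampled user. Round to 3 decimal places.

92.870

For each component E[X²] = Var + (mean)², giving I: 153.93; II: 48.02; III: 76.66.
Overall E[X²] = 0.333333·153.93 + 0.333333·48.02 + 0.333333·76.66 = 92.87.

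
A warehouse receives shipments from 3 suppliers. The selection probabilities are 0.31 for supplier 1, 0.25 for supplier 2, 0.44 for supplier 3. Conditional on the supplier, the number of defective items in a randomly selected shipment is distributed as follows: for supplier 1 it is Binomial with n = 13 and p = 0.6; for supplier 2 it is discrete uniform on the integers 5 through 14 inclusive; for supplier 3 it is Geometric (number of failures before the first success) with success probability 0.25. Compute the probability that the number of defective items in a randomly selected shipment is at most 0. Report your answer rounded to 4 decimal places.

Conditional on each supplier, P(X ≤ 0): 1: 6.71089e-06; 2: 0; 3: 0.25.
By total probability, P(X ≤ 0) = 0.31·6.71089e-06 + 0.25·0 + 0.44·0.25 = 0.110002.

0.1100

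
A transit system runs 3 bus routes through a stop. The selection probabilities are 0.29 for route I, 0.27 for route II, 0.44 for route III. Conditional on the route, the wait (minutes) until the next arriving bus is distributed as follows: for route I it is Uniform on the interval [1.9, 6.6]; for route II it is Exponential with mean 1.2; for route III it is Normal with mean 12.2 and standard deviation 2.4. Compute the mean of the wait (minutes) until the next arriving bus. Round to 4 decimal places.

6.9245

Component means — I: 4.25; II: 1.2; III: 12.2.
E[X] = 0.29·4.25 + 0.27·1.2 + 0.44·12.2 = 6.9245.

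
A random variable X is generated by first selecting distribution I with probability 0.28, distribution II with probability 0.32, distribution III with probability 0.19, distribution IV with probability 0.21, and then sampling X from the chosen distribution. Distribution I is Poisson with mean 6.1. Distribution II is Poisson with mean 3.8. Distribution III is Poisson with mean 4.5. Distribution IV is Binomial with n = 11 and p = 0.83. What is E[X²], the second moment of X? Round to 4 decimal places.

40.4970

For each component E[X²] = Var + (mean)², giving I: 43.31; II: 18.24; III: 24.75; IV: 84.909.
Overall E[X²] = 0.28·43.31 + 0.32·18.24 + 0.19·24.75 + 0.21·84.909 = 40.497.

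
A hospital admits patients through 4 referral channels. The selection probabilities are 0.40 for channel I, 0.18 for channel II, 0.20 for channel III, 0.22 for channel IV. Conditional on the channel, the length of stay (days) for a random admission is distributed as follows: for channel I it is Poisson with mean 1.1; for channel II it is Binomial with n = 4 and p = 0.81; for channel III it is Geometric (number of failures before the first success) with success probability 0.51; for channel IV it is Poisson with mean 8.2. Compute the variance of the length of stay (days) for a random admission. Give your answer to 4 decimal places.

Per component, I: μ=1.1, E[X²]=2.31; II: μ=3.24, E[X²]=11.1132; III: μ=0.960784, E[X²]=2.807; IV: μ=8.2, E[X²]=75.44.
E[X] = 0.4·1.1 + 0.18·3.24 + 0.2·0.960784 + 0.22·8.2 = 3.01936.
E[X²] = 0.4·2.31 + 0.18·11.1132 + 0.2·2.807 + 0.22·75.44 = 20.0826.
Var(X) = E[X²] − (E[X])² = 20.0826 − 9.11652 = 10.9661.

10.9661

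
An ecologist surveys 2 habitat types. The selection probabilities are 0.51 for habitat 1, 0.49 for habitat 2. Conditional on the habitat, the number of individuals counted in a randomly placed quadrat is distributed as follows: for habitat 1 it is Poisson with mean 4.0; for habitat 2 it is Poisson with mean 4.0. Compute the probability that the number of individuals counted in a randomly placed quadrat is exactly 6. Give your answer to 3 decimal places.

Conditional on each habitat, P(X = 6): 1: 0.104196; 2: 0.104196.
By total probability, P(X = 6) = 0.51·0.104196 + 0.49·0.104196 = 0.104196.

0.104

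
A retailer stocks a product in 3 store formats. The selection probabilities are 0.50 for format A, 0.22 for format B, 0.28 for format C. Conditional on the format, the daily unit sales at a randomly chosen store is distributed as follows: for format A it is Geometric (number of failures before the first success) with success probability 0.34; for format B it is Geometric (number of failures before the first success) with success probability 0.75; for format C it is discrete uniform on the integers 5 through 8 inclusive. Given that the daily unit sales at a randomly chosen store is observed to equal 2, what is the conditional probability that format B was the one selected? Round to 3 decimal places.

0.122

Likelihoods P(X=2 | ·): A: 0.148104; B: 0.046875; C: 0.
Posterior ∝ prior × likelihood. Numerator for B: 0.22·0.046875 = 0.0103125.
Normalizing constant: 0.5·0.148104 + 0.22·0.046875 + 0.28·0 = 0.0843645.
P(B | observation) = 0.0103125 / 0.0843645 = 0.122237.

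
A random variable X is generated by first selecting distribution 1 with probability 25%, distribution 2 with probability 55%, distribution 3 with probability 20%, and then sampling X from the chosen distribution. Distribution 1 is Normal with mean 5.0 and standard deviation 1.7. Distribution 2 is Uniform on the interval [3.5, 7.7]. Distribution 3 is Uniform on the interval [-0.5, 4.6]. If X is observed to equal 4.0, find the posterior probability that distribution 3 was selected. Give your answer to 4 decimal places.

Likelihoods f(4.0 | ·): 1: 0.197389; 2: 0.238095; 3: 0.196078.
Posterior ∝ prior × likelihood. Numerator for 3: 0.2·0.196078 = 0.0392157.
Normalizing constant: 0.25·0.197389 + 0.55·0.238095 + 0.2·0.196078 = 0.219515.
P(3 | observation) = 0.0392157 / 0.219515 = 0.178647.

0.1786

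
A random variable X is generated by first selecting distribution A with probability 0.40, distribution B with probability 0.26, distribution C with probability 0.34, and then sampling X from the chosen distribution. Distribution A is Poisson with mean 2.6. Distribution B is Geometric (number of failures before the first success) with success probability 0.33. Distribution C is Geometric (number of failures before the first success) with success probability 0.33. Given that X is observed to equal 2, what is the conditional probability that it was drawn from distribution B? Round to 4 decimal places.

Likelihoods P(X=2 | ·): A: 0.251045; B: 0.148137; C: 0.148137.
Posterior ∝ prior × likelihood. Numerator for B: 0.26·0.148137 = 0.0385156.
Normalizing constant: 0.4·0.251045 + 0.26·0.148137 + 0.34·0.148137 = 0.1893.
P(B | observation) = 0.0385156 / 0.1893 = 0.203463.

0.2035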